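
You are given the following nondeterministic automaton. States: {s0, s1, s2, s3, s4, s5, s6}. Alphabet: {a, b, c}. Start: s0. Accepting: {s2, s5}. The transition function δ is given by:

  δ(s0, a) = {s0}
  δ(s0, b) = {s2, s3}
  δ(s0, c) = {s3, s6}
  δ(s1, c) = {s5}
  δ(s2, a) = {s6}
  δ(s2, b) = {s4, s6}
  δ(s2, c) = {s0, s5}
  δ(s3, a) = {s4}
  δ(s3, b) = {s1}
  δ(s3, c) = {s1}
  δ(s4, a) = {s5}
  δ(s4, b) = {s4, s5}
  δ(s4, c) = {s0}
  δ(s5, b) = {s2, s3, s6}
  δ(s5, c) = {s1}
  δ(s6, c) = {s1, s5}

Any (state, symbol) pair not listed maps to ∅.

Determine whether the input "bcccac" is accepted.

Start in {s0}.
Read 'b': {s0} → {s2, s3}.
Read 'c': {s2, s3} → {s0, s1, s5}.
Read 'c': {s0, s1, s5} → {s1, s3, s5, s6}.
Read 'c': {s1, s3, s5, s6} → {s1, s5}.
Read 'a': {s1, s5} → ∅.
The set is empty and remains empty for the remaining 1 symbol.
The final set ∅ contains no accepting state.

No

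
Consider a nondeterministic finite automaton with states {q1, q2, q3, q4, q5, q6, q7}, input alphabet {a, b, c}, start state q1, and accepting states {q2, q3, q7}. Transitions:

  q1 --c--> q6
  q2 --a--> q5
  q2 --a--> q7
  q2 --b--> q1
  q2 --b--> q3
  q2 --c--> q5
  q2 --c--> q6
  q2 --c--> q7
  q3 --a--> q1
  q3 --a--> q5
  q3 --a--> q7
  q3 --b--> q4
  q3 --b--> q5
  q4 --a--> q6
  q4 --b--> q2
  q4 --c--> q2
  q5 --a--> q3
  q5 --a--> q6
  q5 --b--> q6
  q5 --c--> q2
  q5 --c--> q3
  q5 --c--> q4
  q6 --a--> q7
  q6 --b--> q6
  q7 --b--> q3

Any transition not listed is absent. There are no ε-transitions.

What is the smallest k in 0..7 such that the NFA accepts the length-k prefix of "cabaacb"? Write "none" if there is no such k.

Start in {q1}.
Read 'c': {q1} → {q6}.
Read 'a': {q6} → {q7}.
None of the earlier sets intersect F, but {q7} does.

2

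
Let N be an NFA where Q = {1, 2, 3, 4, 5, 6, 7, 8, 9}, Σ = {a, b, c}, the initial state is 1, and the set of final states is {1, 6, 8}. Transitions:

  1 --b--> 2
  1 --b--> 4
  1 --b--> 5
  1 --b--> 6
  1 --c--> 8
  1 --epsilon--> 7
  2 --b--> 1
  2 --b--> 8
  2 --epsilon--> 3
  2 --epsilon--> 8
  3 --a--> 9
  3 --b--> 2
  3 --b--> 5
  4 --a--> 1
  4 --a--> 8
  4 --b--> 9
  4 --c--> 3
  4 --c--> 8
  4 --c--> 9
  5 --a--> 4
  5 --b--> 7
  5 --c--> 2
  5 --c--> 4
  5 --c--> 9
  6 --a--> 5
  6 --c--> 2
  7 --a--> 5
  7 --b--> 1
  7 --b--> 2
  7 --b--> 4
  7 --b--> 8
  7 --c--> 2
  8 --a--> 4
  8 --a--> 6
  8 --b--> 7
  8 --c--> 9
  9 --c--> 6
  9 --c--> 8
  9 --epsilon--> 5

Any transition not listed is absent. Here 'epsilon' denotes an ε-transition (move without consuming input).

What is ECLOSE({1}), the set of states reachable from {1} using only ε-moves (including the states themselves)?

Begin with {1}.
ε-move 1 → 7; add 7.

{1, 7}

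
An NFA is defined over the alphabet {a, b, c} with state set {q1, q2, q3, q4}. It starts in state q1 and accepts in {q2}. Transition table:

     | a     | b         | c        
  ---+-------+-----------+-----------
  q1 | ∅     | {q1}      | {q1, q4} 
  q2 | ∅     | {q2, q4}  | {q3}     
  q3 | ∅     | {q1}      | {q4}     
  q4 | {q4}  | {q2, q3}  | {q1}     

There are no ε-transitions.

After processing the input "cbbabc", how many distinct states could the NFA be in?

Start in {q1}.
Read 'c': {q1} → {q1, q4}.
Read 'b': {q1, q4} → {q1, q2, q3}.
Read 'b': {q1, q2, q3} → {q1, q2, q4}.
Read 'a': {q1, q2, q4} → {q4}.
Read 'b': {q4} → {q2, q3}.
Read 'c': {q2, q3} → {q3, q4}.
That set has 2 states.

2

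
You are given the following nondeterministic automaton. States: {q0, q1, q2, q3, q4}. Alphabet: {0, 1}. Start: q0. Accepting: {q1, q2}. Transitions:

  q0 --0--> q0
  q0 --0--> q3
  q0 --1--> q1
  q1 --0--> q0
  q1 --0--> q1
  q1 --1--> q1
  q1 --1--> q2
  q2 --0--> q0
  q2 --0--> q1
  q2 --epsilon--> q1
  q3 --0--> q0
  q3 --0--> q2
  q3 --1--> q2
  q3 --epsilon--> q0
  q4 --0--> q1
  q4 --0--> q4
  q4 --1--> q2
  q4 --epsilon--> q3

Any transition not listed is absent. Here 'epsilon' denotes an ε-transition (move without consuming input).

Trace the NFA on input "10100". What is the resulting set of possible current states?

Start in {q0}.
Read '1': q0→{q1}; now {q1}.
Read '0': q1→{q0, q1}; now {q0, q1}.
Read '1': q0→{q1}, q1→{q1, q2}; now {q1, q2}.
Read '0': q1→{q0, q1}, q2→{q0, q1}; now {q0, q1}.
Read '0': q0→{q0, q3}, q1→{q0, q1}; now {q0, q1, q3}.

{q0, q1, q3}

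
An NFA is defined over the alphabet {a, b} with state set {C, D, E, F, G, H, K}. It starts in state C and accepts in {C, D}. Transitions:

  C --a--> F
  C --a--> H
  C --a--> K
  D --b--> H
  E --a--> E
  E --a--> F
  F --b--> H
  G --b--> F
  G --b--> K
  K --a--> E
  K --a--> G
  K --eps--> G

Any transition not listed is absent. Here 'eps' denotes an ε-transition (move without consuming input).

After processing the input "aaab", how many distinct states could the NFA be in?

1

Start in {C}.
Read 'a': C→{F, H, K}; union {F, H, K}; ε-closure = {F, G, H, K}.
Read 'a': F→∅, G→∅, H→∅, K→{E, G}; now {E, G}.
Read 'a': E→{E, F}, G→∅; now {E, F}.
Read 'b': E→∅, F→{H}; now {H}.
That set has 1 state.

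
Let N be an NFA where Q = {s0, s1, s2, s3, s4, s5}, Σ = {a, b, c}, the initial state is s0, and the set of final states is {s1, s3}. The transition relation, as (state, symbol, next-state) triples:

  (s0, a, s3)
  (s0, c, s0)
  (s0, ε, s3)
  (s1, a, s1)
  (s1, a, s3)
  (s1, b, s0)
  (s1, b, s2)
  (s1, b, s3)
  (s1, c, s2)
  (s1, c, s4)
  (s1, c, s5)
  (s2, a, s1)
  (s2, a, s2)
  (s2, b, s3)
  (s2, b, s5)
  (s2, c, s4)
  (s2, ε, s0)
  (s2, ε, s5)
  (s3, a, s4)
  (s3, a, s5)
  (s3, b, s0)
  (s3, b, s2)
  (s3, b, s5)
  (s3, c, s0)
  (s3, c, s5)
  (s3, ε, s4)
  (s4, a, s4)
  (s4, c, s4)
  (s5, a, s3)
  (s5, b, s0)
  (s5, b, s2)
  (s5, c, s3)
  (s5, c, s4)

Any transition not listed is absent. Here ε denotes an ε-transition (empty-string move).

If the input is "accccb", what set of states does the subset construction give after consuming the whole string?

Start: ε-closure({s0}) = {s0, s3, s4}.
Read 'a': s0→{s3}, s3→{s4, s5}, s4→{s4}; now {s3, s4, s5}.
Read 'c': s3→{s0, s5}, s4→{s4}, s5→{s3, s4}; now {s0, s3, s4, s5}.
Read 'c': s0→{s0}, s3→{s0, s5}, s4→{s4}, s5→{s3, s4}; now {s0, s3, s4, s5}.
Read 'c': s0→{s0}, s3→{s0, s5}, s4→{s4}, s5→{s3, s4}; now {s0, s3, s4, s5}.
Read 'c': s0→{s0}, s3→{s0, s5}, s4→{s4}, s5→{s3, s4}; now {s0, s3, s4, s5}.
Read 'b': s0→∅, s3→{s0, s2, s5}, s4→∅, s5→{s0, s2}; union {s0, s2, s5}; ε-closure = {s0, s2, s3, s4, s5}.

{s0, s2, s3, s4, s5}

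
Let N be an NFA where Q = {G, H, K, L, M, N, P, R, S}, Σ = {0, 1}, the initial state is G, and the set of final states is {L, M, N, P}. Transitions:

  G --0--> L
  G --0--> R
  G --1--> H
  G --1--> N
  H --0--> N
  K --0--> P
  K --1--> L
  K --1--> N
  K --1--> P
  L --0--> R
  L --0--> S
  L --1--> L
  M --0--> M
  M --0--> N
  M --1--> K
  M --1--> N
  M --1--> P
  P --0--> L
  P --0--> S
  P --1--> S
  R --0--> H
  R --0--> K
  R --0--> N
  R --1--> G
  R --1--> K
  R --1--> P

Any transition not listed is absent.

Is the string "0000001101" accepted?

Start in {G}.
Read '0': {G} → {L, R}.
Read '0': {L, R} → {H, K, N, R, S}.
Read '0': {H, K, N, R, S} → {H, K, N, P}.
Read '0': {H, K, N, P} → {L, N, P, S}.
Read '0': {L, N, P, S} → {L, R, S}.
Read '0': {L, R, S} → {H, K, N, R, S}.
Read '1': {H, K, N, R, S} → {G, K, L, N, P}.
Read '1': {G, K, L, N, P} → {H, L, N, P, S}.
Read '0': {H, L, N, P, S} → {L, N, R, S}.
Read '1': {L, N, R, S} → {G, K, L, P}.
The final set {G, K, L, P} contains the accepting states L, P.

Yes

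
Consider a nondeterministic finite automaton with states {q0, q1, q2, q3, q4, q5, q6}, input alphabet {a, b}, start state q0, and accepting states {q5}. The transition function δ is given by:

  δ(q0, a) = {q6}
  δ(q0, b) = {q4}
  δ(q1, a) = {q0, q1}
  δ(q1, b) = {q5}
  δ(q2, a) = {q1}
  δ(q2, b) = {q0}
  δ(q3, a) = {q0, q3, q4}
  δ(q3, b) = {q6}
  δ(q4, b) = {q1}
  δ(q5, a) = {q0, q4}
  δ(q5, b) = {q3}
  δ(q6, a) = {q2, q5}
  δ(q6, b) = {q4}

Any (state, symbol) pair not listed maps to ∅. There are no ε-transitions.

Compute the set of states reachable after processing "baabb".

∅

Start in {q0}.
Read 'b': q0→{q4}; now {q4}.
Read 'a': q4→∅; now ∅.
The set is empty and remains empty for the remaining 3 symbols.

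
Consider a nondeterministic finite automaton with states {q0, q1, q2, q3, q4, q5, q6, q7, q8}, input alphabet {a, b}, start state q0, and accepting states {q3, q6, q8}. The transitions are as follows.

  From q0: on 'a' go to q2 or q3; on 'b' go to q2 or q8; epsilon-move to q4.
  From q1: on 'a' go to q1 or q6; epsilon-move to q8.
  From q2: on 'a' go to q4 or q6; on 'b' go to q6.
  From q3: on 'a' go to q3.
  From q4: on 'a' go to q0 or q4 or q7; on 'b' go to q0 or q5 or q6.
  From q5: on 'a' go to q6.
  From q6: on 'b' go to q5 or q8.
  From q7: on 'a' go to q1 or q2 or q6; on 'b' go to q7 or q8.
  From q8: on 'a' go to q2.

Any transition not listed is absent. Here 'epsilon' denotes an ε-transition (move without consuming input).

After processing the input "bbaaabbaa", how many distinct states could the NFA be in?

8

Start: ε-closure({q0}) = {q0, q4}.
Read 'b': {q0, q4} → {q0, q2, q4, q5, q6, q8}.
Read 'b': {q0, q2, q4, q5, q6, q8} → {q0, q2, q4, q5, q6, q8}.
Read 'a': {q0, q2, q4, q5, q6, q8} → {q0, q2, q3, q4, q6, q7}.
Read 'a': {q0, q2, q3, q4, q6, q7} → {q0, q1, q2, q3, q4, q6, q7, q8}.
Read 'a': {q0, q1, q2, q3, q4, q6, q7, q8} → {q0, q1, q2, q3, q4, q6, q7, q8}.
Read 'b': {q0, q1, q2, q3, q4, q6, q7, q8} → {q0, q2, q4, q5, q6, q7, q8}.
Read 'b': {q0, q2, q4, q5, q6, q7, q8} → {q0, q2, q4, q5, q6, q7, q8}.
Read 'a': {q0, q2, q4, q5, q6, q7, q8} → {q0, q1, q2, q3, q4, q6, q7, q8}.
Read 'a': {q0, q1, q2, q3, q4, q6, q7, q8} → {q0, q1, q2, q3, q4, q6, q7, q8}.
That set has 8 states.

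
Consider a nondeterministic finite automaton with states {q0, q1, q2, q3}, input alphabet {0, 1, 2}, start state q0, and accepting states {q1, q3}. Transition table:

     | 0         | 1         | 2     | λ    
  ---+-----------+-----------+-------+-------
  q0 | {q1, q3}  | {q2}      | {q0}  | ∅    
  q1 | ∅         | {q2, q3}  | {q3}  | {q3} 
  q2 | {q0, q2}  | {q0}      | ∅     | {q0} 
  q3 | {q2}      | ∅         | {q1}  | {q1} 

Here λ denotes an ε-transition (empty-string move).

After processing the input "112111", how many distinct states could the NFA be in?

Start in {q0}.
Read '1': q0→{q2}; union {q2}; ε-closure = {q0, q2}.
Read '1': q0→{q2}, q2→{q0}; now {q0, q2}.
Read '2': q0→{q0}, q2→∅; now {q0}.
Read '1': q0→{q2}; union {q2}; ε-closure = {q0, q2}.
Read '1': q0→{q2}, q2→{q0}; now {q0, q2}.
Read '1': q0→{q2}, q2→{q0}; now {q0, q2}.
That set has 2 states.

2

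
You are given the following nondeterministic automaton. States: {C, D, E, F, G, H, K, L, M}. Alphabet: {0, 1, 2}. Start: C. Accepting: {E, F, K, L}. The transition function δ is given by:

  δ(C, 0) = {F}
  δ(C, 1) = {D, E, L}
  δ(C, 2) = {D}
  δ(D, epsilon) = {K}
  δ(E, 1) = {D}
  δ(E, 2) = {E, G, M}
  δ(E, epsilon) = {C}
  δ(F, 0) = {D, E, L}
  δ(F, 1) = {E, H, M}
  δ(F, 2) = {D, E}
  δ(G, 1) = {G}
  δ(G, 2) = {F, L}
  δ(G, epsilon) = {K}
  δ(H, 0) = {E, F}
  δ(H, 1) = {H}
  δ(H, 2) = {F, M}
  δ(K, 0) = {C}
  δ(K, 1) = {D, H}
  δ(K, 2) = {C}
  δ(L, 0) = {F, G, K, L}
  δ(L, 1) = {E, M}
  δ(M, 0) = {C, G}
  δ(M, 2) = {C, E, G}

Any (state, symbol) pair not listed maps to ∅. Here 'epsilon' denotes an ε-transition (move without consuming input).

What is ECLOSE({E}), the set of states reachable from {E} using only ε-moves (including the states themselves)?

{C, E}

Begin with {E}.
ε-move E → C; add C.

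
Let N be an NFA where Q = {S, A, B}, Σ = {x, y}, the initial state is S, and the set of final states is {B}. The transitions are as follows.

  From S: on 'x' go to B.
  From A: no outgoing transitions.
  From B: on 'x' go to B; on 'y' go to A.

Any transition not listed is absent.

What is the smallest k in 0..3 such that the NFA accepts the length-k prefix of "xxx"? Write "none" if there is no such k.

Start in {S}.
Read 'x': S→{B}; now {B}.
None of the earlier sets intersect F, but {B} does.

1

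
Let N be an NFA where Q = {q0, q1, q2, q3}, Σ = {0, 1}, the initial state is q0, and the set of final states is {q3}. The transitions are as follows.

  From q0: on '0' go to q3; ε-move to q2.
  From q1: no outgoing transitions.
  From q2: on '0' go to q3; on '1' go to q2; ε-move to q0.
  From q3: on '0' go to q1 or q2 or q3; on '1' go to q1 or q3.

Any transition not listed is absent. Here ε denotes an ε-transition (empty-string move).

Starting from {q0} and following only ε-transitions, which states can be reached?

Begin with {q0}.
ε-move q0 → q2; add q2.

{q0, q2}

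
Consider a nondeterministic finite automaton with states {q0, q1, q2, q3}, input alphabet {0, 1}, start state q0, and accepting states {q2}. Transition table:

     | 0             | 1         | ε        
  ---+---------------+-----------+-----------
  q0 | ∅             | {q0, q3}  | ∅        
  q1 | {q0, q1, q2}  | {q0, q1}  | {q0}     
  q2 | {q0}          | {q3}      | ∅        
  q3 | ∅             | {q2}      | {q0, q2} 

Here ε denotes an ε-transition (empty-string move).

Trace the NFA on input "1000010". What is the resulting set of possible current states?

∅

Start in {q0}.
Read '1': q0→{q0, q3}; union {q0, q3}; ε-closure = {q0, q2, q3}.
Read '0': q0→∅, q2→{q0}, q3→∅; now {q0}.
Read '0': q0→∅; now ∅.
The set is empty and remains empty for the remaining 4 symbols.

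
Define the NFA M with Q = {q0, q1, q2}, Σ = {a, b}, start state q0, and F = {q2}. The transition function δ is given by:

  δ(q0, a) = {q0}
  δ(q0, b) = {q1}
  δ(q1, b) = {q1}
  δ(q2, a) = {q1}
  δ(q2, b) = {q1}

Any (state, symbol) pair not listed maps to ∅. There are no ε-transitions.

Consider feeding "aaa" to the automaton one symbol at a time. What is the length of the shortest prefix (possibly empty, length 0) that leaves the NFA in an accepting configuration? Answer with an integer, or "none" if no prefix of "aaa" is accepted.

Start in {q0}.
Read 'a': q0→{q0}; now {q0}.
Read 'a': q0→{q0}; now {q0}.
Read 'a': q0→{q0}; now {q0}.
No reachable set along the way intersects F.

none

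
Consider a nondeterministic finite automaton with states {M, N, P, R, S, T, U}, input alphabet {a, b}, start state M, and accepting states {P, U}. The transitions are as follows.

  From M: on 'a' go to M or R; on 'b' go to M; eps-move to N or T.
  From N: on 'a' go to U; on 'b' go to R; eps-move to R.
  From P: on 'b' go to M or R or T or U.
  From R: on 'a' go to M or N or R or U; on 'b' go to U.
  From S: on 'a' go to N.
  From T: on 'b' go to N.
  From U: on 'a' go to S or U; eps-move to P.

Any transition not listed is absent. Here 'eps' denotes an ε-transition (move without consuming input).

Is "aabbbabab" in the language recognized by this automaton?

Start: ε-closure({M}) = {M, N, R, T}.
Read 'a': M→{M, R}, N→{U}, R→{M, N, R, U}, T→∅; union {M, N, R, U}; ε-closure = {M, N, P, R, T, U}.
Read 'a': M→{M, R}, N→{U}, P→∅, R→{M, N, R, U}, T→∅, U→{S, U}; union {M, N, R, S, U}; ε-closure = {M, N, P, R, S, T, U}.
Read 'b': M→{M}, N→{R}, P→{M, R, T, U}, R→{U}, S→∅, T→{N}, U→∅; union {M, N, R, T, U}; ε-closure = {M, N, P, R, T, U}.
Read 'b': M→{M}, N→{R}, P→{M, R, T, U}, R→{U}, T→{N}, U→∅; union {M, N, R, T, U}; ε-closure = {M, N, P, R, T, U}.
Read 'b': M→{M}, N→{R}, P→{M, R, T, U}, R→{U}, T→{N}, U→∅; union {M, N, R, T, U}; ε-closure = {M, N, P, R, T, U}.
Read 'a': M→{M, R}, N→{U}, P→∅, R→{M, N, R, U}, T→∅, U→{S, U}; union {M, N, R, S, U}; ε-closure = {M, N, P, R, S, T, U}.
Read 'b': M→{M}, N→{R}, P→{M, R, T, U}, R→{U}, S→∅, T→{N}, U→∅; union {M, N, R, T, U}; ε-closure = {M, N, P, R, T, U}.
Read 'a': M→{M, R}, N→{U}, P→∅, R→{M, N, R, U}, T→∅, U→{S, U}; union {M, N, R, S, U}; ε-closure = {M, N, P, R, S, T, U}.
Read 'b': M→{M}, N→{R}, P→{M, R, T, U}, R→{U}, S→∅, T→{N}, U→∅; union {M, N, R, T, U}; ε-closure = {M, N, P, R, T, U}.
The final set {M, N, P, R, T, U} contains the accepting states P, U.

Yes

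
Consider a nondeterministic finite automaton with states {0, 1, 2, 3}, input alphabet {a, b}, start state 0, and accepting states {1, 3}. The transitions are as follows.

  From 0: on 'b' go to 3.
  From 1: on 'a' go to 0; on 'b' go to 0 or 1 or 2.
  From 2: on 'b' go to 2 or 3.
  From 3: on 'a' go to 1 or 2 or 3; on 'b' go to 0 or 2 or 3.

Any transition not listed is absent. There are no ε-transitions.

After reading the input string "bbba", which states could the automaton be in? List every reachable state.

{1, 2, 3}

Start in {0}.
Read 'b': {0} → {3}.
Read 'b': {3} → {0, 2, 3}.
Read 'b': {0, 2, 3} → {0, 2, 3}.
Read 'a': {0, 2, 3} → {1, 2, 3}.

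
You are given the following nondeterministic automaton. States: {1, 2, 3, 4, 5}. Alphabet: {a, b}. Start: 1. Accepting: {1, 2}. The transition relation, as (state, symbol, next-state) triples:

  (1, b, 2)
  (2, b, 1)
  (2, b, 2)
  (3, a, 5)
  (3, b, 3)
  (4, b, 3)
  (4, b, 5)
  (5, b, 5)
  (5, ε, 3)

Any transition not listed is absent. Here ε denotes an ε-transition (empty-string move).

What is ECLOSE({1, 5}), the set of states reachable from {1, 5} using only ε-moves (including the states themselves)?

Begin with {1, 5}.
ε-move 5 → 3; add 3.

{1, 3, 5}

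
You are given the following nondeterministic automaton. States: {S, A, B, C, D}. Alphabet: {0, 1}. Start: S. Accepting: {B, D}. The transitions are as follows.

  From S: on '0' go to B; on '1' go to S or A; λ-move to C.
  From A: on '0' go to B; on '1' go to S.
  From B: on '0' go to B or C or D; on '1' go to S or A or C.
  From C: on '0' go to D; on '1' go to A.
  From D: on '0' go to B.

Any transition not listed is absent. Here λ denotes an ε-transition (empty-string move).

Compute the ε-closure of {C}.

Begin with {C}.
No ε-moves leave this set, so the closure equals the set itself.

{C}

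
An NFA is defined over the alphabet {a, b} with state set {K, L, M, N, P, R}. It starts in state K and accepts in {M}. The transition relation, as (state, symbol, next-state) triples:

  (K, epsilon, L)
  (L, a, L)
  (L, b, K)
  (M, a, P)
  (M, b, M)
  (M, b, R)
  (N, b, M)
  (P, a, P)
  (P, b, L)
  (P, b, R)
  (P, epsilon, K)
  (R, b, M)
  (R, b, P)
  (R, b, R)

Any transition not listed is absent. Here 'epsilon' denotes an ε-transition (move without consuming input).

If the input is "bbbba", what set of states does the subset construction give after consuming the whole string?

{L}

Start: ε-closure({K}) = {K, L}.
Read 'b': {K, L} → {K, L}.
Read 'b': {K, L} → {K, L}.
Read 'b': {K, L} → {K, L}.
Read 'b': {K, L} → {K, L}.
Read 'a': {K, L} → {L}.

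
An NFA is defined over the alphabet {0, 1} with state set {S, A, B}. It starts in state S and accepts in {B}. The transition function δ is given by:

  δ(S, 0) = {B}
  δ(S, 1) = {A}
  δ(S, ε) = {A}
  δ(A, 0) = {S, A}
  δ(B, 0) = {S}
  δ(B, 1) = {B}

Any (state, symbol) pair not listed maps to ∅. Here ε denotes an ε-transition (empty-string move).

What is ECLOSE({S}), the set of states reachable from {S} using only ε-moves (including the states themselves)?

Begin with {S}.
ε-move S → A; add A.

{S, A}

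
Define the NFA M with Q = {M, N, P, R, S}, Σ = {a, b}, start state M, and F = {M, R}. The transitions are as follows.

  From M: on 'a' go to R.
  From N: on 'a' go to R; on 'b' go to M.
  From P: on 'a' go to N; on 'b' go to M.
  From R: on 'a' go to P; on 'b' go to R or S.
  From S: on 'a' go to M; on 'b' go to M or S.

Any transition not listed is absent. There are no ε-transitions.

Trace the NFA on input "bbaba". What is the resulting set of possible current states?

Start in {M}.
Read 'b': M→∅; now ∅.
The set is empty and remains empty for the remaining 4 symbols.

∅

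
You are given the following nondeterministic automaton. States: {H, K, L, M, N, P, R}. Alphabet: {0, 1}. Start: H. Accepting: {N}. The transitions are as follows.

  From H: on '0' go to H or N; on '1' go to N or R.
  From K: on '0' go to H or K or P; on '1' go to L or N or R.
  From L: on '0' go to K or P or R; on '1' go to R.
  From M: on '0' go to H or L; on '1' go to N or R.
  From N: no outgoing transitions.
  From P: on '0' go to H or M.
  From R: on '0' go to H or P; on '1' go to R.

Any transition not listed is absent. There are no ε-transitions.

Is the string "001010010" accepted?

No

Start in {H}.
Read '0': H→{H, N}; now {H, N}.
Read '0': H→{H, N}, N→∅; now {H, N}.
Read '1': H→{N, R}, N→∅; now {N, R}.
Read '0': N→∅, R→{H, P}; now {H, P}.
Read '1': H→{N, R}, P→∅; now {N, R}.
Read '0': N→∅, R→{H, P}; now {H, P}.
Read '0': H→{H, N}, P→{H, M}; now {H, M, N}.
Read '1': H→{N, R}, M→{N, R}, N→∅; now {N, R}.
Read '0': N→∅, R→{H, P}; now {H, P}.
The final set {H, P} contains no accepting state.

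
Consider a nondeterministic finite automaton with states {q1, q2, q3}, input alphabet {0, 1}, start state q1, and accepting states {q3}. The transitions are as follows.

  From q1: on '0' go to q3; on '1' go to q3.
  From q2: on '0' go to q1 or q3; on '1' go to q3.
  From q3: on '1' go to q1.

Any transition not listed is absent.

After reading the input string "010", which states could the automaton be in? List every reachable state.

{q3}

Start in {q1}.
Read '0': q1→{q3}; now {q3}.
Read '1': q3→{q1}; now {q1}.
Read '0': q1→{q3}; now {q3}.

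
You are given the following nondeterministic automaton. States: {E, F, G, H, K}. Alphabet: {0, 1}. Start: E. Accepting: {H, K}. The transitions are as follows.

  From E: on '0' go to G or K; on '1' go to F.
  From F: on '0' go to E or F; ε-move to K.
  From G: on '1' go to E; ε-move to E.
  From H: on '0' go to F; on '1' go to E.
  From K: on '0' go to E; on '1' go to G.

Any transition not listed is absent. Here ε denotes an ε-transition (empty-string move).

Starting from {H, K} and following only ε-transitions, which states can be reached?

Begin with {H, K}.
No ε-moves leave this set, so the closure equals the set itself.

{H, K}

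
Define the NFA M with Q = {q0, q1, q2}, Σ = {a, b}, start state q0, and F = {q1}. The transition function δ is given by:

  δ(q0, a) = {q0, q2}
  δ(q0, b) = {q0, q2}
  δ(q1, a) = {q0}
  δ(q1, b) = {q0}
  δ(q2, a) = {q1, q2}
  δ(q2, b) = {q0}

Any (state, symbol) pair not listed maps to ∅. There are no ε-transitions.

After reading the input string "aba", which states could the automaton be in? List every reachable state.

Start in {q0}.
Read 'a': q0→{q0, q2}; now {q0, q2}.
Read 'b': q0→{q0, q2}, q2→{q0}; now {q0, q2}.
Read 'a': q0→{q0, q2}, q2→{q1, q2}; now {q0, q1, q2}.

{q0, q1, q2}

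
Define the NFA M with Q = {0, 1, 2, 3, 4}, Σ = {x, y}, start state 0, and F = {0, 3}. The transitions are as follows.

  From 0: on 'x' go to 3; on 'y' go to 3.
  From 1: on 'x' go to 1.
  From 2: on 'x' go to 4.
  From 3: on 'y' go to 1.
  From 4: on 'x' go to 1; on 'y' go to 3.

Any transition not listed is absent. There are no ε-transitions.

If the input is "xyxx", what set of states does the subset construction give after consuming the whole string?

Start in {0}.
Read 'x': 0→{3}; now {3}.
Read 'y': 3→{1}; now {1}.
Read 'x': 1→{1}; now {1}.
Read 'x': 1→{1}; now {1}.

{1}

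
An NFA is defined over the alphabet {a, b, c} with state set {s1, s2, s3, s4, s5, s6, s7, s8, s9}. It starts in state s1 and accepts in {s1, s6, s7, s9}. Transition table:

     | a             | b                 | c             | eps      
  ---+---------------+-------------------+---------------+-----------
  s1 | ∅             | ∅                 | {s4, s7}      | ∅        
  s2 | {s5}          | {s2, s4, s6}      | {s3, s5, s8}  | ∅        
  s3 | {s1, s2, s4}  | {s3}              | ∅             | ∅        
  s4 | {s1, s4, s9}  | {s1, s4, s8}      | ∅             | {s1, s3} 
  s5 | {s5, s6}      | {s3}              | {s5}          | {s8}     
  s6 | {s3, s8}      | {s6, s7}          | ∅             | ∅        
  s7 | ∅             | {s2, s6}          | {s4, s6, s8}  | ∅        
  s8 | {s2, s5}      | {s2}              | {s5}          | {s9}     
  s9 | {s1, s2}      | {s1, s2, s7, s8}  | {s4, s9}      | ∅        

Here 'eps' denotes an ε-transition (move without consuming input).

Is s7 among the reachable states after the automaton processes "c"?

Yes

Start in {s1}.
Read 'c': {s1} → {s1, s3, s4, s7}.
State s7 is in {s1, s3, s4, s7}.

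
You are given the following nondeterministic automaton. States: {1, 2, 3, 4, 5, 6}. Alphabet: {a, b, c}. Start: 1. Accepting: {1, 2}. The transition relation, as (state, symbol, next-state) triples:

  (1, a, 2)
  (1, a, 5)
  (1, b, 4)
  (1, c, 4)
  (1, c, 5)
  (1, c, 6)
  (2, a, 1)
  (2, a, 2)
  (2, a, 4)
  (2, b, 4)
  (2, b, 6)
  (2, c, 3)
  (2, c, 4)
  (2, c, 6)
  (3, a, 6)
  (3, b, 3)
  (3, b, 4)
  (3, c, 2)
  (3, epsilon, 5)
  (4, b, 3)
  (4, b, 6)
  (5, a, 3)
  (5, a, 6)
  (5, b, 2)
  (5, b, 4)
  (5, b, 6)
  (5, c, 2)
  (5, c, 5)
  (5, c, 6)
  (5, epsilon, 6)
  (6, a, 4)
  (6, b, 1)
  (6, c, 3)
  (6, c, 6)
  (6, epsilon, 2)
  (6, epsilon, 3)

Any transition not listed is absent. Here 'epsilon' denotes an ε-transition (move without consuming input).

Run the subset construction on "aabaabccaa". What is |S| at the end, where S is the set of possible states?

Start in {1}.
Read 'a': {1} → {2, 3, 5, 6}.
Read 'a': {2, 3, 5, 6} → {1, 2, 3, 4, 5, 6}.
Read 'b': {1, 2, 3, 4, 5, 6} → {1, 2, 3, 4, 5, 6}.
Read 'a': {1, 2, 3, 4, 5, 6} → {1, 2, 3, 4, 5, 6}.
Read 'a': {1, 2, 3, 4, 5, 6} → {1, 2, 3, 4, 5, 6}.
Read 'b': {1, 2, 3, 4, 5, 6} → {1, 2, 3, 4, 5, 6}.
Read 'c': {1, 2, 3, 4, 5, 6} → {2, 3, 4, 5, 6}.
Read 'c': {2, 3, 4, 5, 6} → {2, 3, 4, 5, 6}.
Read 'a': {2, 3, 4, 5, 6} → {1, 2, 3, 4, 5, 6}.
Read 'a': {1, 2, 3, 4, 5, 6} → {1, 2, 3, 4, 5, 6}.
That set has 6 states.

6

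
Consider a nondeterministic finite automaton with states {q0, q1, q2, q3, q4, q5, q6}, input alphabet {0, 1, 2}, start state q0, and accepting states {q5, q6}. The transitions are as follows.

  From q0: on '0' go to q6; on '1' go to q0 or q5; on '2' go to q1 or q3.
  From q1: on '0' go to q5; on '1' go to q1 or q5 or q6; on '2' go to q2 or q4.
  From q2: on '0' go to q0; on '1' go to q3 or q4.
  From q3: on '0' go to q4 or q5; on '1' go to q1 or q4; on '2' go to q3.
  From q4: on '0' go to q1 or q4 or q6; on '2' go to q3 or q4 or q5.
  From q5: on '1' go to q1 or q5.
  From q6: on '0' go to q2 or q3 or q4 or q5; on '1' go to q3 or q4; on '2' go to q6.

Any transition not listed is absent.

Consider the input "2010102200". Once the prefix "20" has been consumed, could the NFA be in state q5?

Yes

Start in {q0}.
Read '2': q0→{q1, q3}; now {q1, q3}.
Read '0': q1→{q5}, q3→{q4, q5}; now {q4, q5}.
State q5 is in {q4, q5}.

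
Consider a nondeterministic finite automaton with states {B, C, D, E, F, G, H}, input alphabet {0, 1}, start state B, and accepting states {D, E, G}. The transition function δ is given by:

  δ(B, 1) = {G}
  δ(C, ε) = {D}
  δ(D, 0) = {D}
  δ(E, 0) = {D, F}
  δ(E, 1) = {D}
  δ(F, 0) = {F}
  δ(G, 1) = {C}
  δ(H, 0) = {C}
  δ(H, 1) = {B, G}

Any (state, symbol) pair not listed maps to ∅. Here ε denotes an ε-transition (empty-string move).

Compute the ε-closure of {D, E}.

Begin with {D, E}.
No ε-moves leave this set, so the closure equals the set itself.

{D, E}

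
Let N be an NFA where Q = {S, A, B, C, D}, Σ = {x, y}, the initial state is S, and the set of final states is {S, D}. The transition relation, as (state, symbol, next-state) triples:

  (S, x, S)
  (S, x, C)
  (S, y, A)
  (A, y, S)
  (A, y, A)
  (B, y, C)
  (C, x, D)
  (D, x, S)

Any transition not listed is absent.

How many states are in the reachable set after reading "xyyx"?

Start in {S}.
Read 'x': {S} → {S, C}.
Read 'y': {S, C} → {A}.
Read 'y': {A} → {S, A}.
Read 'x': {S, A} → {S, C}.
That set has 2 states.

2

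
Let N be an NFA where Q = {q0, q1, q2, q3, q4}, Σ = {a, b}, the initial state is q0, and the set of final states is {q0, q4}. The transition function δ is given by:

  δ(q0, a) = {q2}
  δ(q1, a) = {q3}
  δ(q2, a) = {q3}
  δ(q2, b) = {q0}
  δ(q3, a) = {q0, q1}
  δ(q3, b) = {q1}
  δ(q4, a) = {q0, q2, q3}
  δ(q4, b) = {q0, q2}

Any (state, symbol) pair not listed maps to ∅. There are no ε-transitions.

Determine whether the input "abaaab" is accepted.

Start in {q0}.
Read 'a': q0→{q2}; now {q2}.
Read 'b': q2→{q0}; now {q0}.
Read 'a': q0→{q2}; now {q2}.
Read 'a': q2→{q3}; now {q3}.
Read 'a': q3→{q0, q1}; now {q0, q1}.
Read 'b': q0→∅, q1→∅; now ∅.
The final set ∅ contains no accepting state.

No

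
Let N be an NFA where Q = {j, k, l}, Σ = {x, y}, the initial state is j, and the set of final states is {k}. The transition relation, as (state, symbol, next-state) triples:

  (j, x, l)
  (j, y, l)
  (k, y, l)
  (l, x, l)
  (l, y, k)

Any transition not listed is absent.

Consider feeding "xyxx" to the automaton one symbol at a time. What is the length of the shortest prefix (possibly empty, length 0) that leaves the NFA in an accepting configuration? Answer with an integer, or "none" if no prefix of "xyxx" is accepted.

2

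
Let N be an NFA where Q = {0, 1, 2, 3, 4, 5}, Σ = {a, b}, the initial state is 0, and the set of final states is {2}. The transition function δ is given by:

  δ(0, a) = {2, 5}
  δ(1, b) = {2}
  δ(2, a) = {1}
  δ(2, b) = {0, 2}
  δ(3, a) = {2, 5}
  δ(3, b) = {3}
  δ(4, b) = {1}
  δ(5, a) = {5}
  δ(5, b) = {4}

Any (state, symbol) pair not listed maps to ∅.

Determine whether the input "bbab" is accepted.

No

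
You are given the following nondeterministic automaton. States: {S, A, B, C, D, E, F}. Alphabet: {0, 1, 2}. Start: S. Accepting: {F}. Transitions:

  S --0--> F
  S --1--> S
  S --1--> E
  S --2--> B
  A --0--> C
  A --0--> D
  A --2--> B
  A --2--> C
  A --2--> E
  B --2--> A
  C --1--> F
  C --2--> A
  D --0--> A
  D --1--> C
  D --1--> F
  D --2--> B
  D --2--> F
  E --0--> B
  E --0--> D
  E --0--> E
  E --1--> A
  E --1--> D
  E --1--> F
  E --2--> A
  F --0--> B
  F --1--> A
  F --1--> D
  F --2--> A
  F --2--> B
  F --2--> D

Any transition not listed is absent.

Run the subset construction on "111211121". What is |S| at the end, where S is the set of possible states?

Start in {S}.
Read '1': S→{S, E}; now {S, E}.
Read '1': S→{S, E}, E→{A, D, F}; now {S, A, D, E, F}.
Read '1': S→{S, E}, A→∅, D→{C, F}, E→{A, D, F}, F→{A, D}; now {S, A, C, D, E, F}.
Read '2': S→{B}, A→{B, C, E}, C→{A}, D→{B, F}, E→{A}, F→{A, B, D}; now {A, B, C, D, E, F}.
Read '1': A→∅, B→∅, C→{F}, D→{C, F}, E→{A, D, F}, F→{A, D}; now {A, C, D, F}.
Read '1': A→∅, C→{F}, D→{C, F}, F→{A, D}; now {A, C, D, F}.
Read '1': A→∅, C→{F}, D→{C, F}, F→{A, D}; now {A, C, D, F}.
Read '2': A→{B, C, E}, C→{A}, D→{B, F}, F→{A, B, D}; now {A, B, C, D, E, F}.
Read '1': A→∅, B→∅, C→{F}, D→{C, F}, E→{A, D, F}, F→{A, D}; now {A, C, D, F}.
That set has 4 states.

4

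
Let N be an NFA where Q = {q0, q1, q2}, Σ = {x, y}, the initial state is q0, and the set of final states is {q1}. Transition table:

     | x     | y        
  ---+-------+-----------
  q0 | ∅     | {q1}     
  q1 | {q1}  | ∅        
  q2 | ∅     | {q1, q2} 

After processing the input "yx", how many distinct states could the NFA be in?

Start in {q0}.
Read 'y': {q0} → {q1}.
Read 'x': {q1} → {q1}.
That set has 1 state.

1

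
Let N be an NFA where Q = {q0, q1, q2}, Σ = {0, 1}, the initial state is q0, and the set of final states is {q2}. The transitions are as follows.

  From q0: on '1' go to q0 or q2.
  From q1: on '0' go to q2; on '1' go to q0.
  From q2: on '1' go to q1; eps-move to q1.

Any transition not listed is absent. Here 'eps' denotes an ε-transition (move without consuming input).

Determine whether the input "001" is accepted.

No

Start in {q0}.
Read '0': {q0} → ∅.
The set is empty and remains empty for the remaining 2 symbols.
The final set ∅ contains no accepting state.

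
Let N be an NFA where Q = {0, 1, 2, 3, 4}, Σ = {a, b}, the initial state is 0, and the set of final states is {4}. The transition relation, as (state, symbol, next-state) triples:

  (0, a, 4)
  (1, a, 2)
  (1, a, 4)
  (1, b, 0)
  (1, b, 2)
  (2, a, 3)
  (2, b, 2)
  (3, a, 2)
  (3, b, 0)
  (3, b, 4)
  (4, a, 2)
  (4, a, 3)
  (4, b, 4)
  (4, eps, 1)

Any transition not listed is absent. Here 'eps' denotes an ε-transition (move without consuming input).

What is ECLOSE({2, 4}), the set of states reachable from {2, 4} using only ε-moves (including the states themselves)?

Begin with {2, 4}.
ε-move 4 → 1; add 1.

{1, 2, 4}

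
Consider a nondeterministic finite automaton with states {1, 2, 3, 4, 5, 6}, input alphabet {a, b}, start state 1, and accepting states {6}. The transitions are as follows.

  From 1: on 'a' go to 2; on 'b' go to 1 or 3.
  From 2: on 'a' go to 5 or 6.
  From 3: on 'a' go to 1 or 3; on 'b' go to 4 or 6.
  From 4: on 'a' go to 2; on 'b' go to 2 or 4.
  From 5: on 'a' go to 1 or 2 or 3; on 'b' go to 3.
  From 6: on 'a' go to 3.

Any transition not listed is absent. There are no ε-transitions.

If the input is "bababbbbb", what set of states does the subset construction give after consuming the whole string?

{1, 2, 3, 4, 6}

Start in {1}.
Read 'b': 1→{1, 3}; now {1, 3}.
Read 'a': 1→{2}, 3→{1, 3}; now {1, 2, 3}.
Read 'b': 1→{1, 3}, 2→∅, 3→{4, 6}; now {1, 3, 4, 6}.
Read 'a': 1→{2}, 3→{1, 3}, 4→{2}, 6→{3}; now {1, 2, 3}.
Read 'b': 1→{1, 3}, 2→∅, 3→{4, 6}; now {1, 3, 4, 6}.
Read 'b': 1→{1, 3}, 3→{4, 6}, 4→{2, 4}, 6→∅; now {1, 2, 3, 4, 6}.
Read 'b': 1→{1, 3}, 2→∅, 3→{4, 6}, 4→{2, 4}, 6→∅; now {1, 2, 3, 4, 6}.
Read 'b': 1→{1, 3}, 2→∅, 3→{4, 6}, 4→{2, 4}, 6→∅; now {1, 2, 3, 4, 6}.
Read 'b': 1→{1, 3}, 2→∅, 3→{4, 6}, 4→{2, 4}, 6→∅; now {1, 2, 3, 4, 6}.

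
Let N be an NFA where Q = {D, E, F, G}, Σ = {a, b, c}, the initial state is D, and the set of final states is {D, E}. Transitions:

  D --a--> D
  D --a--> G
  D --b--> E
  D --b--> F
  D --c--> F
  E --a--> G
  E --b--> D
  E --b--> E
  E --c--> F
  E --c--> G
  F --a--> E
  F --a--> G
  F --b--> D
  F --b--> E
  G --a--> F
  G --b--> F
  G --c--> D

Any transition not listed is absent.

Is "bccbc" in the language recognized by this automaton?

Start in {D}.
Read 'b': D→{E, F}; now {E, F}.
Read 'c': E→{F, G}, F→∅; now {F, G}.
Read 'c': F→∅, G→{D}; now {D}.
Read 'b': D→{E, F}; now {E, F}.
Read 'c': E→{F, G}, F→∅; now {F, G}.
The final set {F, G} contains no accepting state.

No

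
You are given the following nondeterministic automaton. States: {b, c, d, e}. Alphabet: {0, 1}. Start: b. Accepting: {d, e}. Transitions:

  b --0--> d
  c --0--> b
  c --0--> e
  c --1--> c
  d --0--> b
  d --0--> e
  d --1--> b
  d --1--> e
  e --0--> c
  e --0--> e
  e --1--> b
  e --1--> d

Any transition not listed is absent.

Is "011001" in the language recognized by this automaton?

Start in {b}.
Read '0': b→{d}; now {d}.
Read '1': d→{b, e}; now {b, e}.
Read '1': b→∅, e→{b, d}; now {b, d}.
Read '0': b→{d}, d→{b, e}; now {b, d, e}.
Read '0': b→{d}, d→{b, e}, e→{c, e}; now {b, c, d, e}.
Read '1': b→∅, c→{c}, d→{b, e}, e→{b, d}; now {b, c, d, e}.
The final set {b, c, d, e} contains the accepting states d, e.

Yes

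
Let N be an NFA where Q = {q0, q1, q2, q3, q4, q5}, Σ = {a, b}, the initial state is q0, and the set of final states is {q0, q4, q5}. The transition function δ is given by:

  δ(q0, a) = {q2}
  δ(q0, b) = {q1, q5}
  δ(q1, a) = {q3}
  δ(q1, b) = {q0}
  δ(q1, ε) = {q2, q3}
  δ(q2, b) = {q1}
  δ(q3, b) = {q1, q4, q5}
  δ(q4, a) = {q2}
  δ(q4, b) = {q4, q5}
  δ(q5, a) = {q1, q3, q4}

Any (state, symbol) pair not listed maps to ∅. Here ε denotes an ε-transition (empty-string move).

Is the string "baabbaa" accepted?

No

Start in {q0}.
Read 'b': q0→{q1, q5}; union {q1, q5}; ε-closure = {q1, q2, q3, q5}.
Read 'a': q1→{q3}, q2→∅, q3→∅, q5→{q1, q3, q4}; union {q1, q3, q4}; ε-closure = {q1, q2, q3, q4}.
Read 'a': q1→{q3}, q2→∅, q3→∅, q4→{q2}; now {q2, q3}.
Read 'b': q2→{q1}, q3→{q1, q4, q5}; union {q1, q4, q5}; ε-closure = {q1, q2, q3, q4, q5}.
Read 'b': q1→{q0}, q2→{q1}, q3→{q1, q4, q5}, q4→{q4, q5}, q5→∅; union {q0, q1, q4, q5}; ε-closure = {q0, q1, q2, q3, q4, q5}.
Read 'a': q0→{q2}, q1→{q3}, q2→∅, q3→∅, q4→{q2}, q5→{q1, q3, q4}; now {q1, q2, q3, q4}.
Read 'a': q1→{q3}, q2→∅, q3→∅, q4→{q2}; now {q2, q3}.
The final set {q2, q3} contains no accepting state.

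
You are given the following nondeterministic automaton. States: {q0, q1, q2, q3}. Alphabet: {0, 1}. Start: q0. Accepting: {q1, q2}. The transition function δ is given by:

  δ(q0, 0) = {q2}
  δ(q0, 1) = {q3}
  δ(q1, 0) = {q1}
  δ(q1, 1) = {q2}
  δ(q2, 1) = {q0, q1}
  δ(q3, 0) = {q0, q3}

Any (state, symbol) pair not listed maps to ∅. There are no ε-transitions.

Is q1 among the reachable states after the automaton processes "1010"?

No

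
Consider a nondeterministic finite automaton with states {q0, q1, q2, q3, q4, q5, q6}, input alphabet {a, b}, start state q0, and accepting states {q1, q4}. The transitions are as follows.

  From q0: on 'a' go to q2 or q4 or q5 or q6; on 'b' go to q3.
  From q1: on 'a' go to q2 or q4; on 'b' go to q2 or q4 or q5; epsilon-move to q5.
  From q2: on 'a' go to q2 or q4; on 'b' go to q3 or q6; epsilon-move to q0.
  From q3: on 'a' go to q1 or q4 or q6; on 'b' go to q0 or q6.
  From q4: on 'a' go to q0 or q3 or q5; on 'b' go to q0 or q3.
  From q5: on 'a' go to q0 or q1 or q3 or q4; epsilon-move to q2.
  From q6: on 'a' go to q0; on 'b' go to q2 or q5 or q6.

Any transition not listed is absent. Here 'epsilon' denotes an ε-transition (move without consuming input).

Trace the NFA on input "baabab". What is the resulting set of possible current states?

Start in {q0}.
Read 'b': q0→{q3}; now {q3}.
Read 'a': q3→{q1, q4, q6}; union {q1, q4, q6}; ε-closure = {q0, q1, q2, q4, q5, q6}.
Read 'a': q0→{q2, q4, q5, q6}, q1→{q2, q4}, q2→{q2, q4}, q4→{q0, q3, q5}, q5→{q0, q1, q3, q4}, q6→{q0}; now {q0, q1, q2, q3, q4, q5, q6}.
Read 'b': q0→{q3}, q1→{q2, q4, q5}, q2→{q3, q6}, q3→{q0, q6}, q4→{q0, q3}, q5→∅, q6→{q2, q5, q6}; now {q0, q2, q3, q4, q5, q6}.
Read 'a': q0→{q2, q4, q5, q6}, q2→{q2, q4}, q3→{q1, q4, q6}, q4→{q0, q3, q5}, q5→{q0, q1, q3, q4}, q6→{q0}; now {q0, q1, q2, q3, q4, q5, q6}.
Read 'b': q0→{q3}, q1→{q2, q4, q5}, q2→{q3, q6}, q3→{q0, q6}, q4→{q0, q3}, q5→∅, q6→{q2, q5, q6}; now {q0, q2, q3, q4, q5, q6}.

{q0, q2, q3, q4, q5, q6}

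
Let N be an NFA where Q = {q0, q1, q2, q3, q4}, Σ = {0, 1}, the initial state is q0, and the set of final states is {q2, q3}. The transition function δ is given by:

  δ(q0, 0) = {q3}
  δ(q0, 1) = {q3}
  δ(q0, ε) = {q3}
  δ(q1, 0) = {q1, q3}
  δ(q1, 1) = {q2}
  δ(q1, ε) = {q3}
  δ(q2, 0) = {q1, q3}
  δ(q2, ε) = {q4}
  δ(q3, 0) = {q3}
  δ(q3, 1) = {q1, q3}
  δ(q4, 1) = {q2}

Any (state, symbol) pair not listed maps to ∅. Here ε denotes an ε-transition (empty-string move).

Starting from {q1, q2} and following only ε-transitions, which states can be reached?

Begin with {q1, q2}.
ε-move q1 → q3; add q3.
ε-move q2 → q4; add q4.

{q1, q2, q3, q4}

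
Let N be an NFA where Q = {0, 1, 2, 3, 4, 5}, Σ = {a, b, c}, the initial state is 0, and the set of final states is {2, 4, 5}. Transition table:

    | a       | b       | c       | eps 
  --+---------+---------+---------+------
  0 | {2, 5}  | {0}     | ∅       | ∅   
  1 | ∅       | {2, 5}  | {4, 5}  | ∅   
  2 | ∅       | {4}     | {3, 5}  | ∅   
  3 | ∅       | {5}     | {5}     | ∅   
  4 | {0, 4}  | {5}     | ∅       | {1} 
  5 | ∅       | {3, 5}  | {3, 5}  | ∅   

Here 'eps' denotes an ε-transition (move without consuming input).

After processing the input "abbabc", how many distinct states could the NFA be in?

Start in {0}.
Read 'a': {0} → {2, 5}.
Read 'b': {2, 5} → {1, 3, 4, 5}.
Read 'b': {1, 3, 4, 5} → {2, 3, 5}.
Read 'a': {2, 3, 5} → ∅.
The set is empty and remains empty for the remaining 2 symbols.
That set has 0 states.

0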